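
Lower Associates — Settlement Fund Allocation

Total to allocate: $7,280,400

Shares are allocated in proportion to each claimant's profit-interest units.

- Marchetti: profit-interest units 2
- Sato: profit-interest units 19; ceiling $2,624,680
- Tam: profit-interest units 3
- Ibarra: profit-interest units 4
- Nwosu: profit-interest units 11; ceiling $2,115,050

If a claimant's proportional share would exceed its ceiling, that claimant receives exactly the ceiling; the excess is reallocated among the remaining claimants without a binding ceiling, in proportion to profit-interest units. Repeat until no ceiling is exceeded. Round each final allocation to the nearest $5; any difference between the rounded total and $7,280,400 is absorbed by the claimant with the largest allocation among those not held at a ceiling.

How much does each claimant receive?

Profit-interest units total: 39.
Proportional shares (ignoring caps): Marchetti 373,353.85; Sato 3,546,861.54; Tam 560,030.77; Ibarra 746,707.69; Nwosu 2,053,446.15.
Capped: Sato ($2,624,680); balance $4,655,720 reallocated over remaining profit-interest units 20.
Capped: Nwosu ($2,115,050); balance $2,540,670 reallocated over remaining profit-interest units 9.
Remaining shares: Marchetti 564,593.33 → $564,595; Tam 846,890.00 → $846,890; Ibarra 1,129,186.67 → $1,129,185.

Marchetti: $564,595 | Sato: $2,624,680 | Tam: $846,890 | Ibarra: $1,129,185 | Nwosu: $2,115,050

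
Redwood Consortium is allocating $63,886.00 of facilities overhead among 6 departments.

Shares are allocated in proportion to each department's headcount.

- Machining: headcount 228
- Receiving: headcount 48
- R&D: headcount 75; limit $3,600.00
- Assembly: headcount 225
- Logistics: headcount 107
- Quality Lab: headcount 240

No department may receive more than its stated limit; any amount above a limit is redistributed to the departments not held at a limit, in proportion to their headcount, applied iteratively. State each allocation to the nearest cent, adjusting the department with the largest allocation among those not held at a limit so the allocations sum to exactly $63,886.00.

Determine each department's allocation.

Total headcount = 923.
Proportional shares (ignoring caps): Machining 15,781.1571; Receiving 3,322.3489; R&D 5,191.1701; Assembly 15,573.5103; Logistics 7,406.0693; Quality Lab 16,611.7443.
Capped: R&D ($3,600.00); balance $60,286.00 reallocated over remaining headcount 848.
Remaining shares: Machining 16,208.9717 → $16,208.97; Receiving 3,412.4151 → $3,412.42; Assembly 15,995.6958 → $15,995.70; Logistics 7,606.8420 → $7,606.84; Quality Lab 17,062.0755 → $17,062.08.
Rounding difference −$0.01 applied to Quality Lab → $17,062.07.

Machining: $16,208.97 | Receiving: $3,412.42 | R&D: $3,600.00 | Assembly: $15,995.70 | Logistics: $7,606.84 | Quality Lab: $17,062.07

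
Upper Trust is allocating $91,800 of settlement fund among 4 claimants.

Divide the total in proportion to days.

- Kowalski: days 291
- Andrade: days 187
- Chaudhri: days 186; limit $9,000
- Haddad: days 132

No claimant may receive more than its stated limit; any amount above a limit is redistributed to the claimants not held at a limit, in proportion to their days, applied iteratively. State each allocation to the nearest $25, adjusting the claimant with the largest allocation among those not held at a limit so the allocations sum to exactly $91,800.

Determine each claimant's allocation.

Combined days = 796.
Pro-rata shares before constraints: Kowalski 33,560.05; Andrade 21,566.08; Chaudhri 21,450.75; Haddad 15,223.12.
Cap binds for Chaudhri ($9,000); remaining pool $82,800 reallocated over remaining days 610.
Remaining shares: Kowalski 39,499.67 → $39,500; Andrade 25,382.95 → $25,375; Haddad 17,917.38 → $17,925.

Kowalski: $39,500; Andrade: $25,375; Chaudhri: $9,000; Haddad: $17,925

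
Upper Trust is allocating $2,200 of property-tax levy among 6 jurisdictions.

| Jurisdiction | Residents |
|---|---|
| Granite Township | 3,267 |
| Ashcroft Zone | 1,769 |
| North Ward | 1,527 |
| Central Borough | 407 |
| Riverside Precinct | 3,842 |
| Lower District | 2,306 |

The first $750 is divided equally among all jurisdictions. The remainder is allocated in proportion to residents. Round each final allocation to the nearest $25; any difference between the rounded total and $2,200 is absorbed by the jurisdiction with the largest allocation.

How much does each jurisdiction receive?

Granite Township: $475 | Ashcroft Zone: $325 | North Ward: $300 | Central Borough: $175 | Riverside Precinct: $550 | Lower District: $375

First tranche $750 split equally: $125 each.
Remainder $1,450 by residents (total 13,118): Granite Township 361.12 → $350; Ashcroft Zone 195.54 → $200; North Ward 168.79 → $175; Central Borough 44.99 → $50; Riverside Precinct 424.68 → $425; Lower District 254.89 → $250.
Totals: Granite Township $125 + $350 = $475; Ashcroft Zone $125 + $200 = $325; North Ward $125 + $175 = $300; Central Borough $125 + $50 = $175; Riverside Precinct $125 + $425 = $550; Lower District $125 + $250 = $375.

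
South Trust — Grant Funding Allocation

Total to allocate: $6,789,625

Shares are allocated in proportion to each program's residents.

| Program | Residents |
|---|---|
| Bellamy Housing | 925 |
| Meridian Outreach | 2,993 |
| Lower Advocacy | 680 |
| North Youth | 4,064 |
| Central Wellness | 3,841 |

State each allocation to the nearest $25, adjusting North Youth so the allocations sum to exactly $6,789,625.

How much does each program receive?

Residents total: 12,503.
Proportional shares: Bellamy Housing 925/12,503 × $6,789,625 = 502,311.70; Meridian Outreach 2,993/12,503 × $6,789,625 = 1,625,317.73; Lower Advocacy 680/12,503 × $6,789,625 = 369,266.98; North Youth 4,064/12,503 × $6,789,625 = 2,206,913.22; Central Wellness 3,841/12,503 × $6,789,625 = 2,085,815.37.
At nearest $25: Bellamy Housing $502,300; Meridian Outreach $1,625,325; Lower Advocacy $369,275; North Youth $2,206,925; Central Wellness $2,085,825. Sum = $6,789,650.
Difference $6,789,625 − $6,789,650 = −$25 applied to North Youth: North Youth becomes $2,206,900.

Bellamy Housing: $502,300; Meridian Outreach: $1,625,325; Lower Advocacy: $369,275; North Youth: $2,206,900; Central Wellness: $2,085,825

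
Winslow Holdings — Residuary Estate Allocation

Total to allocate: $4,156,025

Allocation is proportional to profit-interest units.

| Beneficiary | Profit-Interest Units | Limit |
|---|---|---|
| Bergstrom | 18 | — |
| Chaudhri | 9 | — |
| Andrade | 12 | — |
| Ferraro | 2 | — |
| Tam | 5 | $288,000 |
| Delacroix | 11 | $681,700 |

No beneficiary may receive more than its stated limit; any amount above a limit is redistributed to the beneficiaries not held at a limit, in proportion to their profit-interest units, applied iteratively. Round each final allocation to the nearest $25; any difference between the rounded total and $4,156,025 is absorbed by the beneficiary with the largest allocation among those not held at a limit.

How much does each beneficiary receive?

Bergstrom: $1,398,900 | Chaudhri: $699,425 | Andrade: $932,575 | Ferraro: $155,425 | Tam: $288,000 | Delacroix: $681,700

Total profit-interest units = 57.
Proportional shares (ignoring caps): Bergstrom 1,312,428.95; Chaudhri 656,214.47; Andrade 874,952.63; Ferraro 145,825.44; Tam 364,563.60; Delacroix 802,039.91.
Capped: Tam ($288,000), Delacroix ($681,700); balance $3,186,325 reallocated over remaining profit-interest units 41.
Redistributed shares: Bergstrom 1,398,874.39 → $1,398,875; Chaudhri 699,437.20 → $699,425; Andrade 932,582.93 → $932,575; Ferraro 155,430.49 → $155,425.
Rounding difference +$25 applied to Bergstrom → $1,398,900.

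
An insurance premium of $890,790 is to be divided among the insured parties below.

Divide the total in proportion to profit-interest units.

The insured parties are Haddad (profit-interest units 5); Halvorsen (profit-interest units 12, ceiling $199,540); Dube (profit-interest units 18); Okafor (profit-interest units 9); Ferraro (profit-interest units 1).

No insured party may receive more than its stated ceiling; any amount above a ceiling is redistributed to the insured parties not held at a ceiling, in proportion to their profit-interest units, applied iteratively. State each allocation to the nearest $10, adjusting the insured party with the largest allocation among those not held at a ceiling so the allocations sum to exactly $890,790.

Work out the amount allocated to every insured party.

Sum of profit-interest units: 45.
Proportional shares (ignoring caps): Haddad 98,976.67; Halvorsen 237,544.00; Dube 356,316.00; Okafor 178,158.00; Ferraro 19,795.33.
Cap binds for Halvorsen ($199,540); residual $691,250 reallocated over remaining profit-interest units 33.
Redistributed shares: Haddad 104,734.85 → $104,730; Dube 377,045.45 → $377,050; Okafor 188,522.73 → $188,520; Ferraro 20,946.97 → $20,950.

Haddad: $104,730 · Halvorsen: $199,540 · Dube: $377,050 · Okafor: $188,520 · Ferraro: $20,950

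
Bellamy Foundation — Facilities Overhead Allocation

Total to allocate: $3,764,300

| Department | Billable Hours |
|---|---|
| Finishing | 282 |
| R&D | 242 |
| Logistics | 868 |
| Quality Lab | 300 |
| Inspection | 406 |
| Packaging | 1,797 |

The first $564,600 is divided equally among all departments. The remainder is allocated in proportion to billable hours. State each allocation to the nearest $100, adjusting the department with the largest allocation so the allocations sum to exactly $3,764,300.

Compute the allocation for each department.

Finishing: $325,800 | R&D: $292,900 | Logistics: $807,200 | Quality Lab: $340,500 | Inspection: $427,600 | Packaging: $1,570,300

Equal tier: $564,600 ÷ 6 = $94,100 apiece.
Remainder $3,199,700 by billable hours (total 3,895): Finishing 231,659.92 → $231,700; R&D 198,800.36 → $198,800; Logistics 713,052.53 → $713,100; Quality Lab 246,446.73 → $246,400; Inspection 333,524.57 → $333,500; Packaging 1,476,215.89 → $1,476,200.
Totals: Finishing $94,100 + $231,700 = $325,800; R&D $94,100 + $198,800 = $292,900; Logistics $94,100 + $713,100 = $807,200; Quality Lab $94,100 + $246,400 = $340,500; Inspection $94,100 + $333,500 = $427,600; Packaging $94,100 + $1,476,200 = $1,570,300.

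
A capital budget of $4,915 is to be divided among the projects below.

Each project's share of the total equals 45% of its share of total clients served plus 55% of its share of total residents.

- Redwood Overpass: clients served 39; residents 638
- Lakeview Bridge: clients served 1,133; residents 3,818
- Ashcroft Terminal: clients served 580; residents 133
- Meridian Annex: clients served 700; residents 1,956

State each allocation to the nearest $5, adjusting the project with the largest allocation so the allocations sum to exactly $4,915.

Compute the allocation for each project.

Redwood Overpass: $300; Lakeview Bridge: $2,595; Ashcroft Terminal: $580; Meridian Annex: $1,440

Clients served total 2,452; residents total 6,545.
Blended shares (45% clients served + 55% residents): Redwood Overpass 0.0608; Lakeview Bridge 0.5288; Ashcroft Terminal 0.1176; Meridian Annex 0.2928.
Proportional shares: Redwood Overpass 298.69; Lakeview Bridge 2,598.92; Ashcroft Terminal 578.10; Meridian Annex 1,439.29.
After rounding ($5): Redwood Overpass $300; Lakeview Bridge $2,600; Ashcroft Terminal $580; Meridian Annex $1,440. Sum = $4,920.
Difference $4,915 − $4,920 = −$5 applied to largest allocation (Lakeview Bridge): Lakeview Bridge becomes $2,595.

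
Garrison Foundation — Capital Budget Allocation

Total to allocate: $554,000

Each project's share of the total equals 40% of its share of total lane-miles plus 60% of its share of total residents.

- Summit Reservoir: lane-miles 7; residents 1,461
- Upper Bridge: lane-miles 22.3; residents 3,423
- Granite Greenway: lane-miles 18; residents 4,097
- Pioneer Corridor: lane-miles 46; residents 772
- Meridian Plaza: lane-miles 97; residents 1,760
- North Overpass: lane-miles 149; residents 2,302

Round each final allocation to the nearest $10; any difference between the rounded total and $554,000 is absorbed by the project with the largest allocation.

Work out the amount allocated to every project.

Totals — lane-miles 339.3, residents 13,815.
Composite weights (40% lane-miles + 60% residents): Summit Reservoir 0.0717; Upper Bridge 0.1750; Granite Greenway 0.1992; Pioneer Corridor 0.0878; Meridian Plaza 0.1908; North Overpass 0.2756.
Proportional shares: Summit Reservoir 39,724.60; Upper Bridge 96,924.47; Granite Greenway 110,333.08; Pioneer Corridor 48,617.97; Meridian Plaza 105,698.62; North Overpass 152,701.26.
After rounding ($10): Summit Reservoir $39,720; Upper Bridge $96,920; Granite Greenway $110,330; Pioneer Corridor $48,620; Meridian Plaza $105,700; North Overpass $152,700. Sum = $553,990.
Difference $554,000 − $553,990 = +$10 applied to largest allocation (North Overpass): North Overpass becomes $152,710.

Summit Reservoir: $39,720; Upper Bridge: $96,920; Granite Greenway: $110,330; Pioneer Corridor: $48,620; Meridian Plaza: $105,700; North Overpass: $152,710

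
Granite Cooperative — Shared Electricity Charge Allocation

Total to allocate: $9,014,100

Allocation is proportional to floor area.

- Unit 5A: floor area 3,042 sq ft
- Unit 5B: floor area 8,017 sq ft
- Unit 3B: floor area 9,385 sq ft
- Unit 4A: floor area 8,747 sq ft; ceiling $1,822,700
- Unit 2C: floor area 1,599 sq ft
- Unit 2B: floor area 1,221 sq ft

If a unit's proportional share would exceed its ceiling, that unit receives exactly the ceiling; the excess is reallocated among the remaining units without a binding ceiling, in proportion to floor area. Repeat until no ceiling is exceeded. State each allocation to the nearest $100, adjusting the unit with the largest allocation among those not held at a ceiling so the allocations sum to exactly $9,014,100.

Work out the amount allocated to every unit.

Unit 5A: $940,300; Unit 5B: $2,478,200; Unit 3B: $2,901,200; Unit 4A: $1,822,700; Unit 2C: $494,300; Unit 2B: $377,400

Floor area total: 32,011.
Pro-rata shares before constraints: Unit 5A 856,608.42; Unit 5B 2,257,537.71; Unit 3B 2,642,758.07; Unit 4A 2,463,101.21; Unit 2C 450,268.53; Unit 2B 343,826.06.
Capped: Unit 4A ($1,822,700); residual $7,191,400 reallocated over remaining floor area 23,264.
Redistributed shares: Unit 5A 940,347.27 → $940,300; Unit 5B 2,478,226.18 → $2,478,200; Unit 3B 2,901,104.24 → $2,901,100; Unit 2C 494,285.10 → $494,300; Unit 2B 377,437.22 → $377,400.
Rounding difference +$100 applied to Unit 3B → $2,901,200.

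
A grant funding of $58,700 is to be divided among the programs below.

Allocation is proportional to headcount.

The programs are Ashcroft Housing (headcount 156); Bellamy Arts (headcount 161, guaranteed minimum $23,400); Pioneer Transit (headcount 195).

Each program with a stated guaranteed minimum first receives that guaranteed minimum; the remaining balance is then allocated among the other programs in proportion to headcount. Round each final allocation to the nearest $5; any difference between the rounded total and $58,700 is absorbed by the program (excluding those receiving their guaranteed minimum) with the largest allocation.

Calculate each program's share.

Ashcroft Housing: $15,690 · Bellamy Arts: $23,400 · Pioneer Transit: $19,610

Guaranteed amounts: Bellamy Arts $23,400. Balance $35,300.
Balance split over remaining headcount 351: Ashcroft Housing 15,688.89 → $15,690; Pioneer Transit 19,611.11 → $19,610.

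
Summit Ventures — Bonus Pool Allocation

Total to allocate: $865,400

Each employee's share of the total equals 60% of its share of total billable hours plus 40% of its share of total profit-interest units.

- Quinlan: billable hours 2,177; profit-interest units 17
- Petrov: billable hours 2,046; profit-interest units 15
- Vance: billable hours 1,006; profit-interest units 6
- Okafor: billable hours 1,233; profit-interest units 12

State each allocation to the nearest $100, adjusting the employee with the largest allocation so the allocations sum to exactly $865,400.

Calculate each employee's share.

Totals — billable hours 6,462, profit-interest units 50.
Combined weights (60% billable hours + 40% profit-interest units): Quinlan 0.3381; Petrov 0.3100; Vance 0.1414; Okafor 0.2105.
Unrounded shares: Quinlan 292,622.52; Petrov 268,249.89; Vance 122,374.15; Okafor 182,153.44.
After rounding ($100): Quinlan $292,600; Petrov $268,200; Vance $122,400; Okafor $182,200. Sum = $865,400.
Rounded total matches; no reconciliation needed.

Quinlan: $292,600 | Petrov: $268,200 | Vance: $122,400 | Okafor: $182,200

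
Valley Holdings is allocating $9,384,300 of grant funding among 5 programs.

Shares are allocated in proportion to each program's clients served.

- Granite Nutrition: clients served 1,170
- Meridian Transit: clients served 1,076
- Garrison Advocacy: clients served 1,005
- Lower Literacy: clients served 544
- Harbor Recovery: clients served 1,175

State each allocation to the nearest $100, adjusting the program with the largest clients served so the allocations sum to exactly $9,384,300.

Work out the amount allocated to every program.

Granite Nutrition: $2,209,200; Meridian Transit: $2,031,700; Garrison Advocacy: $1,897,600; Lower Literacy: $1,027,200; Harbor Recovery: $2,218,600

Total clients served = 1,170 + 1,076 + 1,005 + 544 + 1,175 = 4,970.
Proportional shares: Granite Nutrition 2,209,181.29; Meridian Transit 2,031,691.51; Garrison Advocacy 1,897,630.08; Lower Literacy 1,027,174.89; Harbor Recovery 2,218,622.23.
Rounded to nearest $100: Granite Nutrition $2,209,200; Meridian Transit $2,031,700; Garrison Advocacy $1,897,600; Lower Literacy $1,027,200; Harbor Recovery $2,218,600. Sum = $9,384,300.
Sum already equals the total — no adjustment.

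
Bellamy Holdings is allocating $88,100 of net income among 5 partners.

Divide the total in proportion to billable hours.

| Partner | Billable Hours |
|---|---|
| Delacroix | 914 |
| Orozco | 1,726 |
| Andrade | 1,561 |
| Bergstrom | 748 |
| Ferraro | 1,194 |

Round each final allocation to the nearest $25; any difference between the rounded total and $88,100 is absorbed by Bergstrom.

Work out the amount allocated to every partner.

Total billable hours = 6,143.
Proportional shares: Delacroix 914/6,143 × $88,100 = 13,108.16; Orozco 1,726/6,143 × $88,100 = 24,753.48; Andrade 1,561/6,143 × $88,100 = 22,387.12; Bergstrom 748/6,143 × $88,100 = 10,727.46; Ferraro 1,194/6,143 × $88,100 = 17,123.78.
After rounding ($25): Delacroix $13,100; Orozco $24,750; Andrade $22,375; Bergstrom $10,725; Ferraro $17,125. Sum = $88,075.
Difference $88,100 − $88,075 = +$25 applied to Bergstrom: Bergstrom becomes $10,750.

Delacroix: $13,100 · Orozco: $24,750 · Andrade: $22,375 · Bergstrom: $10,750 · Ferraro: $17,125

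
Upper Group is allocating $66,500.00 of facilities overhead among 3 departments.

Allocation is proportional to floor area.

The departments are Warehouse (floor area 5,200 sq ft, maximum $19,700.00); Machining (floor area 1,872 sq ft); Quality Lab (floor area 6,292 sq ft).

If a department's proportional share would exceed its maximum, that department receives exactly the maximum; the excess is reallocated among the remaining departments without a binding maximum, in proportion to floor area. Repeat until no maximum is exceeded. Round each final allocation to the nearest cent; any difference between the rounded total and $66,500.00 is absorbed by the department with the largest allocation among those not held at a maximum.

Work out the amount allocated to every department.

Combined floor area = 13,364.
Pro-rata shares before constraints: Warehouse 25,875.4864; Machining 9,315.1751; Quality Lab 31,309.3385.
Held at cap: Warehouse ($19,700.00); balance $46,800.00 reallocated over remaining floor area 8,164.
Remaining shares: Machining 10,731.2102 → $10,731.21; Quality Lab 36,068.7898 → $36,068.79.

Warehouse: $19,700.00; Machining: $10,731.21; Quality Lab: $36,068.79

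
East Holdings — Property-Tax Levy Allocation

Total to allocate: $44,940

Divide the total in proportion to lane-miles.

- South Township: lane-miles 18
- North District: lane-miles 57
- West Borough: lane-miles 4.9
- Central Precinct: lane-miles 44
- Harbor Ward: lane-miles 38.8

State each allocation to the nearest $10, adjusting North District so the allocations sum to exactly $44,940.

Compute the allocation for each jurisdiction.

South Township: $4,970 · North District: $15,750 · West Borough: $1,350 · Central Precinct: $12,150 · Harbor Ward: $10,720

Total lane-miles = 162.7.
Unrounded shares: South Township 18/162.7 × $44,940 = 4,971.85; North District 57/162.7 × $44,940 = 15,744.19; West Borough 4.9/162.7 × $44,940 = 1,353.45; Central Precinct 44/162.7 × $44,940 = 12,153.41; Harbor Ward 38.8/162.7 × $44,940 = 10,717.10.
Rounded to nearest $10: South Township $4,970; North District $15,740; West Borough $1,350; Central Precinct $12,150; Harbor Ward $10,720. Sum = $44,930.
Difference $44,940 − $44,930 = +$10 applied to North District: North District becomes $15,750.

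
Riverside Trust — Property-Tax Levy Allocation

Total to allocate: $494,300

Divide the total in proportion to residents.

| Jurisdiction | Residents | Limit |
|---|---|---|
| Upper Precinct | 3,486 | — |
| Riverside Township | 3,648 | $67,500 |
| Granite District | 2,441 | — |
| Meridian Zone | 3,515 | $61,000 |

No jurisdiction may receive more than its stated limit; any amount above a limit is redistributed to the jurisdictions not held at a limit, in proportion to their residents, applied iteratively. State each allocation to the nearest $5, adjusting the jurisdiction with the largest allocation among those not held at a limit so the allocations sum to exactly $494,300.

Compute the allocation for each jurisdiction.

Upper Precinct: $215,145; Riverside Township: $67,500; Granite District: $150,655; Meridian Zone: $61,000

Sum of residents: 13,090.
Pro-rata shares before constraints: Upper Precinct 131,637.11; Riverside Township 137,754.50; Granite District 92,176.19; Meridian Zone 132,732.20.
Capped: Riverside Township ($67,500), Meridian Zone ($61,000); remaining pool $365,800 reallocated over remaining residents 5,927.
Shares after redistribution: Upper Precinct 215,147.43 → $215,145; Granite District 150,652.57 → $150,655.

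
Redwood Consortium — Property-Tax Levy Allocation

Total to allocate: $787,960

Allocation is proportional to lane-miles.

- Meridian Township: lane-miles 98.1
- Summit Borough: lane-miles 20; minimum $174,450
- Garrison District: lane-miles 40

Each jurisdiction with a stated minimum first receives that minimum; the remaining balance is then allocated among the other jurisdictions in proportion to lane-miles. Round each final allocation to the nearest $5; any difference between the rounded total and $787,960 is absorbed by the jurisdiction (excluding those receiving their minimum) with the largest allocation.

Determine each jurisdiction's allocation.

Minimums first: Summit Borough $174,450. Remaining pool $613,510.
Remaining pool split over remaining lane-miles 138.1: Meridian Township 435,809.78 → $435,810; Garrison District 177,700.22 → $177,700.

Meridian Township: $435,810 | Summit Borough: $174,450 | Garrison District: $177,700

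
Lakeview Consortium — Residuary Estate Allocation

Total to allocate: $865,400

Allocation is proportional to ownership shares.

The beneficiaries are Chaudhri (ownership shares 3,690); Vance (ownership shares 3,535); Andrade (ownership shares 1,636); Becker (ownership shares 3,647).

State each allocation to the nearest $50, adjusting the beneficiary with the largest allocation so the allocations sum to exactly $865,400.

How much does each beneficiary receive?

Chaudhri: $255,250 · Vance: $244,600 · Andrade: $113,200 · Becker: $252,350

Combined ownership shares = 12,508.
Unrounded shares: Chaudhri 3,690/12,508 × $865,400 = 255,302.69; Vance 3,535/12,508 × $865,400 = 244,578.59; Andrade 1,636/12,508 × $865,400 = 113,191.11; Becker 3,647/12,508 × $865,400 = 252,327.61.
At nearest $50: Chaudhri $255,300; Vance $244,600; Andrade $113,200; Becker $252,350. Sum = $865,450.
Difference $865,400 − $865,450 = −$50 applied to largest allocation (Chaudhri): Chaudhri becomes $255,250.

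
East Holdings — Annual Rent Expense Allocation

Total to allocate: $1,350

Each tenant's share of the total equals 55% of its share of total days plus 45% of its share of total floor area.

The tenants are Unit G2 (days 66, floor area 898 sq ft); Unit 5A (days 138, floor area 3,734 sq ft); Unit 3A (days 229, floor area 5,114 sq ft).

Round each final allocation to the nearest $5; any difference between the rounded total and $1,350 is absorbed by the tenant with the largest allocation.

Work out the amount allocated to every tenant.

Totals — days 433, floor area 9,746.
Combined weights (55% days + 45% floor area): Unit G2 0.1253; Unit 5A 0.3477; Unit 3A 0.5270.
Pro-rata amounts: Unit G2 169.15; Unit 5A 469.39; Unit 3A 711.46.
Rounded to nearest $5: Unit G2 $170; Unit 5A $470; Unit 3A $710. Sum = $1,350.
Rounded total matches; no reconciliation needed.

Unit G2: $170 · Unit 5A: $470 · Unit 3A: $710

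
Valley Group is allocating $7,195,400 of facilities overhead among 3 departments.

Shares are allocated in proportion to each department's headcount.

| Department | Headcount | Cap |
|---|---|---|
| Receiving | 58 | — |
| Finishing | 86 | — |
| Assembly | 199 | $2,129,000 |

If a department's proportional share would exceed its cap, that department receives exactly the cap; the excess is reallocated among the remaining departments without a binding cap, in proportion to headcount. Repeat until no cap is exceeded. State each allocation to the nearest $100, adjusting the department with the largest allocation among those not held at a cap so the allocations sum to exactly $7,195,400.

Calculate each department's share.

Combined headcount = 343.
Proportional shares (ignoring caps): Receiving 1,216,714.87; Finishing 1,804,094.46; Assembly 4,174,590.67.
Held at cap: Assembly ($2,129,000); remaining pool $5,066,400 reallocated over remaining headcount 144.
Shares after redistribution: Receiving 2,040,633.33 → $2,040,600; Finishing 3,025,766.67 → $3,025,800.

Receiving: $2,040,600 · Finishing: $3,025,800 · Assembly: $2,129,000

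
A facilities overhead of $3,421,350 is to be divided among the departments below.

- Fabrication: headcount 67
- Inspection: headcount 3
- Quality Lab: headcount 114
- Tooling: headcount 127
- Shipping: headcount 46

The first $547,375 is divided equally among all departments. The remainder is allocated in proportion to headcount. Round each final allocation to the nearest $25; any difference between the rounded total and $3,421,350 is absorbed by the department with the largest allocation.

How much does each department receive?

First tranche $547,375 split equally: $109,475 each.
Remainder $2,873,975 by headcount (total 357): Fabrication 539,373.46 → $539,375; Inspection 24,151.05 → $24,150; Quality Lab 917,739.92 → $917,750; Tooling 1,022,394.47 → $1,022,400; Shipping 370,316.11 → $370,325.
Rounding difference −$25 on remainder applied to Tooling.
Totals: Fabrication $109,475 + $539,375 = $648,850; Inspection $109,475 + $24,150 = $133,625; Quality Lab $109,475 + $917,750 = $1,027,225; Tooling $109,475 + $1,022,375 = $1,131,850; Shipping $109,475 + $370,325 = $479,800.

Fabrication: $648,850 · Inspection: $133,625 · Quality Lab: $1,027,225 · Tooling: $1,131,850 · Shipping: $479,800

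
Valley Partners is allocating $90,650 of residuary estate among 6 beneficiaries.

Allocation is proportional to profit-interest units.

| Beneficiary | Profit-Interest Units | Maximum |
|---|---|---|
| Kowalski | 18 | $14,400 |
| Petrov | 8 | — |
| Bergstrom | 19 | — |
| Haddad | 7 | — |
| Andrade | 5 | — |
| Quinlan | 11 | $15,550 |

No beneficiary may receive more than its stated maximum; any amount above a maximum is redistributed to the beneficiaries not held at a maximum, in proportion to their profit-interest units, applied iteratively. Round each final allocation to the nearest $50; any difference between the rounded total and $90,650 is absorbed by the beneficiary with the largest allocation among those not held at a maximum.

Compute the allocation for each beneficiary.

Kowalski: $14,400 | Petrov: $12,450 | Bergstrom: $29,550 | Haddad: $10,900 | Andrade: $7,800 | Quinlan: $15,550

Sum of profit-interest units: 68.
Proportional shares (ignoring caps): Kowalski 23,995.59; Petrov 10,664.71; Bergstrom 25,328.68; Haddad 9,331.62; Andrade 6,665.44; Quinlan 14,663.97.
Capped: Kowalski ($14,400); remaining pool $76,250 reallocated over remaining profit-interest units 50.
Capped: Quinlan ($15,550); remaining pool $60,700 reallocated over remaining profit-interest units 39.
Remaining shares: Petrov 12,451.28 → $12,450; Bergstrom 29,571.79 → $29,550; Haddad 10,894.87 → $10,900; Andrade 7,782.05 → $7,800.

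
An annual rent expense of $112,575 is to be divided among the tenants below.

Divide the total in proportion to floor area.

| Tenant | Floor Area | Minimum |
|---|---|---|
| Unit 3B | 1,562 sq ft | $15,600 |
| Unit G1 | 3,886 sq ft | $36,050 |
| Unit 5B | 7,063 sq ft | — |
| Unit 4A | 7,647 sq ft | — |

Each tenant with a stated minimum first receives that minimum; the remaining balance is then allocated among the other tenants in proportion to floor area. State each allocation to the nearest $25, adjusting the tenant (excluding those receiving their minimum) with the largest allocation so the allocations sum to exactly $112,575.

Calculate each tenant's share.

Minimums first: Unit 3B $15,600; Unit G1 $36,050. Remaining pool $60,925.
Remaining pool split over remaining floor area 14,710: Unit 5B 29,253.11 → $29,250; Unit 4A 31,671.89 → $31,675.

Unit 3B: $15,600 · Unit G1: $36,050 · Unit 5B: $29,250 · Unit 4A: $31,675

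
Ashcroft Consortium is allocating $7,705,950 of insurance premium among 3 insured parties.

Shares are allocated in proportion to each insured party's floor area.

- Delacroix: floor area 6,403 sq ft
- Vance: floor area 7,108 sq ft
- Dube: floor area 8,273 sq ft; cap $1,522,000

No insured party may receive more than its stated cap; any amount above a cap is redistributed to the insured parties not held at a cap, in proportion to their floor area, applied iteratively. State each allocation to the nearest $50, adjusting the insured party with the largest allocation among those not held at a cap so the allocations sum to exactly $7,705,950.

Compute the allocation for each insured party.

Total floor area = 21,784.
Pro-rata shares before constraints: Delacroix 2,265,020.10; Vance 2,514,409.32; Dube 2,926,520.58.
Cap binds for Dube ($1,522,000); residual $6,183,950 reallocated over remaining floor area 13,511.
Shares after redistribution: Delacroix 2,930,636.66 → $2,930,650; Vance 3,253,313.34 → $3,253,300.

Delacroix: $2,930,650 · Vance: $3,253,300 · Dube: $1,522,000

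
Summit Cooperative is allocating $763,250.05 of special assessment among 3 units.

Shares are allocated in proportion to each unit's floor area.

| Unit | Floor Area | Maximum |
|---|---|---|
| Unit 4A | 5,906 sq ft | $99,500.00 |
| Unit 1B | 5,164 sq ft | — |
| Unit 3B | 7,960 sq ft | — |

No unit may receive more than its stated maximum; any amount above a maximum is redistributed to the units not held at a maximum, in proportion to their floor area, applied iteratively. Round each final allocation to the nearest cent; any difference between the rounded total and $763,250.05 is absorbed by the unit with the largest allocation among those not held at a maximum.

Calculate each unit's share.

Sum of floor area: 19,030.
Unconstrained shares: Unit 4A 236,876.2373; Unit 1B 207,116.3036; Unit 3B 319,257.5091.
Held at cap: Unit 4A ($99,500.00); remaining pool $663,750.05 reallocated over remaining floor area 13,124.
Redistributed shares: Unit 1B 261,170.7755 → $261,170.78; Unit 3B 402,579.2745 → $402,579.27.

Unit 4A: $99,500.00 | Unit 1B: $261,170.78 | Unit 3B: $402,579.27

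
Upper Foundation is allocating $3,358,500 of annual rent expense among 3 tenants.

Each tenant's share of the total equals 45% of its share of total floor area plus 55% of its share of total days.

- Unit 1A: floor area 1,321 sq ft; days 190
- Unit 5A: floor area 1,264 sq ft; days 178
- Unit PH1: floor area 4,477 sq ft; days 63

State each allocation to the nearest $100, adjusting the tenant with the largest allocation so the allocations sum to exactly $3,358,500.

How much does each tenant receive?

Unit 1A: $1,097,000; Unit 5A: $1,033,400; Unit PH1: $1,228,100

Totals — floor area 7,062, days 431.
Combined weights (45% floor area + 55% days): Unit 1A 0.3266; Unit 5A 0.3077; Unit PH1 0.3657.
Raw shares: Unit 1A 1,097,004.55; Unit 5A 1,033,376.62; Unit PH1 1,228,118.83.
At nearest $100: Unit 1A $1,097,000; Unit 5A $1,033,400; Unit PH1 $1,228,100. Sum = $3,358,500.
Sum already equals the total — no adjustment.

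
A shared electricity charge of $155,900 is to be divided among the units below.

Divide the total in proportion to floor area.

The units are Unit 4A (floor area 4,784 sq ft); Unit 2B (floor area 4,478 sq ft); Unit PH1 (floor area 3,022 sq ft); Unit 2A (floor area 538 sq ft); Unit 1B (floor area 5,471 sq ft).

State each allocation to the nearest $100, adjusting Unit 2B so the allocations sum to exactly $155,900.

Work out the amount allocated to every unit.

Unit 4A: $40,800 | Unit 2B: $38,100 | Unit PH1: $25,800 | Unit 2A: $4,600 | Unit 1B: $46,600

Combined floor area = 18,293.
Pro-rata amounts: Unit 4A 4,784/18,293 × $155,900 = 40,771.09; Unit 2B 4,478/18,293 × $155,900 = 38,163.24; Unit PH1 3,022/18,293 × $155,900 = 25,754.65; Unit 2A 538/18,293 × $155,900 = 4,585.04; Unit 1B 5,471/18,293 × $155,900 = 46,625.97.
After rounding ($100): Unit 4A $40,800; Unit 2B $38,200; Unit PH1 $25,800; Unit 2A $4,600; Unit 1B $46,600. Sum = $156,000.
Difference $155,900 − $156,000 = −$100 applied to Unit 2B: Unit 2B becomes $38,100.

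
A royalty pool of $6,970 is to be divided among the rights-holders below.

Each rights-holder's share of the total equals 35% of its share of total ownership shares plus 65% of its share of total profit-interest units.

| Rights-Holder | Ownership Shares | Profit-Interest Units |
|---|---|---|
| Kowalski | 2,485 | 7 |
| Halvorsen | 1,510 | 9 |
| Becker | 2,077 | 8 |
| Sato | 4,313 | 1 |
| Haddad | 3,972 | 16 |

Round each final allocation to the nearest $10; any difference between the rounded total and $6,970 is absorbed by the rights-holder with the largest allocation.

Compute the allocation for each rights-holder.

Kowalski: $1,200 | Halvorsen: $1,250 | Becker: $1,240 | Sato: $840 | Haddad: $2,440

Totals — ownership shares 14,357, profit-interest units 41.
Combined weights (35% ownership shares + 65% profit-interest units): Kowalski 0.1716; Halvorsen 0.1795; Becker 0.1775; Sato 0.1210; Haddad 0.3505.
Pro-rata amounts: Kowalski 1,195.74; Halvorsen 1,251.07; Becker 1,236.92; Sato 843.35; Haddad 2,442.91.
Rounded to nearest $10: Kowalski $1,200; Halvorsen $1,250; Becker $1,240; Sato $840; Haddad $2,440. Sum = $6,970.
No rounding difference to absorb.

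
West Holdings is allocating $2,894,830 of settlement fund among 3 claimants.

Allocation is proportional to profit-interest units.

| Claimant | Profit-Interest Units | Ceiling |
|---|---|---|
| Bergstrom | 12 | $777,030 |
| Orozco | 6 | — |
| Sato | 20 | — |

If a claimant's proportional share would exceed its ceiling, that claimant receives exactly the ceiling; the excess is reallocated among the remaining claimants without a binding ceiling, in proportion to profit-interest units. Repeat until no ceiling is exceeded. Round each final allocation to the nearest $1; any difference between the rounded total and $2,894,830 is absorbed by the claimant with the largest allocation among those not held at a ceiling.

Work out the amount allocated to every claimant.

Total profit-interest units = 38.
Unconstrained shares: Bergstrom 914,156.84; Orozco 457,078.42; Sato 1,523,594.74.
Cap binds for Bergstrom ($777,030); balance $2,117,800 reallocated over remaining profit-interest units 26.
Redistributed shares: Orozco 488,723.08 → $488,723; Sato 1,629,076.92 → $1,629,077.

Bergstrom: $777,030 | Orozco: $488,723 | Sato: $1,629,077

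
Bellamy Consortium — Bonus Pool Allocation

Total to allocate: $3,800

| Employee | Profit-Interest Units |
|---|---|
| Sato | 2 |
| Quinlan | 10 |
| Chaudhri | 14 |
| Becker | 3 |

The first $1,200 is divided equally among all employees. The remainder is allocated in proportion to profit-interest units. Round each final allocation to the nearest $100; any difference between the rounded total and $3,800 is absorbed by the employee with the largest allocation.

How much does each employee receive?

First tranche $1,200 split equally: $300 each.
Remainder $2,600 by profit-interest units (total 29): Sato 179.31 → $200; Quinlan 896.55 → $900; Chaudhri 1,255.17 → $1,300; Becker 268.97 → $300.
Rounding difference −$100 on remainder applied to Chaudhri.
Totals: Sato $300 + $200 = $500; Quinlan $300 + $900 = $1,200; Chaudhri $300 + $1,200 = $1,500; Becker $300 + $300 = $600.

Sato: $500 · Quinlan: $1,200 · Chaudhri: $1,500 · Becker: $600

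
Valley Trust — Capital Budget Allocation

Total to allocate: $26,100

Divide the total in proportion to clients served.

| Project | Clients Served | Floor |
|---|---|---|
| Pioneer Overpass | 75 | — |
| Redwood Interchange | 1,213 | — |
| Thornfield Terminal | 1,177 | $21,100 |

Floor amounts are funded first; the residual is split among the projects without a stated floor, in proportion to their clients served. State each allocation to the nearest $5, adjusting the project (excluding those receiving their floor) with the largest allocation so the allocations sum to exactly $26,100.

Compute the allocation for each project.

Fund the minimums — Thornfield Terminal $21,100. Balance $5,000.
Balance split over remaining clients served 1,288: Pioneer Overpass 291.15 → $290; Redwood Interchange 4,708.85 → $4,710.

Pioneer Overpass: $290; Redwood Interchange: $4,710; Thornfield Terminal: $21,100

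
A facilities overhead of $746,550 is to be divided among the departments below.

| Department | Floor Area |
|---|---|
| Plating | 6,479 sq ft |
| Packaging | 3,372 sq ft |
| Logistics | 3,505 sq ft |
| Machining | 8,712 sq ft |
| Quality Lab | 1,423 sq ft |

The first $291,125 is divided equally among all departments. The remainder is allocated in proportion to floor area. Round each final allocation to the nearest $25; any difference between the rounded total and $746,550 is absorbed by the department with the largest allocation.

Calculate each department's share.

Plating: $183,825 · Packaging: $123,600 · Logistics: $126,175 · Machining: $227,125 · Quality Lab: $85,825

$291,125 shared equally gives $58,225 per department.
Remainder $455,425 by floor area (total 23,491): Plating 125,609.75 → $125,600; Packaging 65,373.68 → $65,375; Logistics 67,952.18 → $67,950; Machining 168,901.39 → $168,900; Quality Lab 27,588.00 → $27,600.
Totals: Plating $58,225 + $125,600 = $183,825; Packaging $58,225 + $65,375 = $123,600; Logistics $58,225 + $67,950 = $126,175; Machining $58,225 + $168,900 = $227,125; Quality Lab $58,225 + $27,600 = $85,825.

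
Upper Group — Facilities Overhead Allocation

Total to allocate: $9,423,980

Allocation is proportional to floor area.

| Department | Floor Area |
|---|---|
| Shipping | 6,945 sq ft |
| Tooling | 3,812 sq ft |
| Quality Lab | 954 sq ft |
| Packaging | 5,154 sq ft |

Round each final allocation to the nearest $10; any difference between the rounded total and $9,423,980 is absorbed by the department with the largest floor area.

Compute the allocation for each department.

Total floor area = 16,865.
Raw shares: Shipping 6,945/16,865 × $9,423,980 = 3,880,791.05; Tooling 3,812/16,865 × $9,423,980 = 2,130,104.46; Quality Lab 954/16,865 × $9,423,980 = 533,084.90; Packaging 5,154/16,865 × $9,423,980 = 2,879,999.58.
Rounded to nearest $10: Shipping $3,880,790; Tooling $2,130,100; Quality Lab $533,080; Packaging $2,880,000. Sum = $9,423,970.
Difference $9,423,980 − $9,423,970 = +$10 applied to largest floor area (Shipping): Shipping becomes $3,880,800.

Shipping: $3,880,800 · Tooling: $2,130,100 · Quality Lab: $533,080 · Packaging: $2,880,000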